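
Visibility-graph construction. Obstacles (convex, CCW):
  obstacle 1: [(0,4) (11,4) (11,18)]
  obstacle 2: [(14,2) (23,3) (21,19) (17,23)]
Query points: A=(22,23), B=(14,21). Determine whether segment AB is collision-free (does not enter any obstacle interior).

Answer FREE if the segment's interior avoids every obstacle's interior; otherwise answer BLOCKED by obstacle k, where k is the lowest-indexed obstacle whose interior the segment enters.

Obstacle 1 [(0,4) (11,4) (11,18)]:
  edge (0,4)–(11,4): clear
  edge (11,4)–(11,18): clear
  edge (11,18)–(0,4): clear
  midpoint (18,22) outside
  → clear
Obstacle 2 [(14,2) (23,3) (21,19) (17,23)]:
  edge (14,2)–(23,3): clear
  edge (23,3)–(21,19): clear
  edge (21,19)–(17,23): crosses AB
  edge (17,23)–(14,2): crosses AB
  → BLOCKED

BLOCKED by obstacle 2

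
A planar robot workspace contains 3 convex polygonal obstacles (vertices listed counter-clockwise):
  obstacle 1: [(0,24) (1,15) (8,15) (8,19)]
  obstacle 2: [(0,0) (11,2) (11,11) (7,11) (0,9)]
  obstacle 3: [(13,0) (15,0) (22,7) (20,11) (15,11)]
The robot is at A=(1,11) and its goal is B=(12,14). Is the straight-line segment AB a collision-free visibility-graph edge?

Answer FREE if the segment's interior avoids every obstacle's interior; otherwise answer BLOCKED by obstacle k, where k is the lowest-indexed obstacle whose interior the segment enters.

FREE

Obstacle 1 [(0,24) (1,15) (8,15) (8,19)]:
  edge (0,24)–(1,15): clear
  edge (1,15)–(8,15): clear
  edge (8,15)–(8,19): clear
  edge (8,19)–(0,24): clear
  midpoint (13/2,25/2) outside
  → clear
Obstacle 2 [(0,0) (11,2) (11,11) (7,11) (0,9)]:
  edge (0,0)–(11,2): clear
  edge (11,2)–(11,11): clear
  edge (11,11)–(7,11): clear
  edge (7,11)–(0,9): clear
  edge (0,9)–(0,0): clear
  midpoint (13/2,25/2) outside
  → clear
Obstacle 3 [(13,0) (15,0) (22,7) (20,11) (15,11)]:
  edge (13,0)–(15,0): clear
  edge (15,0)–(22,7): clear
  edge (22,7)–(20,11): clear
  edge (20,11)–(15,11): clear
  edge (15,11)–(13,0): clear
  midpoint (13/2,25/2) outside
  → clear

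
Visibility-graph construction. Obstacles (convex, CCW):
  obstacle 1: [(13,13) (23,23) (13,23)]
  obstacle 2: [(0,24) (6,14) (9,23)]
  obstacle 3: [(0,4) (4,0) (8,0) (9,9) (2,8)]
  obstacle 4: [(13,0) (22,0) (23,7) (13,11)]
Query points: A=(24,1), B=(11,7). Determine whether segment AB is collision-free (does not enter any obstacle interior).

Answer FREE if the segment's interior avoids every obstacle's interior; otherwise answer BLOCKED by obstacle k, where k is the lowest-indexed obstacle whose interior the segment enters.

BLOCKED by obstacle 4

Obstacle 1 [(13,13) (23,23) (13,23)]:
  edge (13,13)–(23,23): clear
  edge (23,23)–(13,23): clear
  edge (13,23)–(13,13): clear
  midpoint (35/2,4) outside
  → clear
Obstacle 2 [(0,24) (6,14) (9,23)]:
  edge (0,24)–(6,14): clear
  edge (6,14)–(9,23): clear
  edge (9,23)–(0,24): clear
  midpoint (35/2,4) outside
  → clear
Obstacle 3 [(0,4) (4,0) (8,0) (9,9) (2,8)]:
  edge (0,4)–(4,0): clear
  edge (4,0)–(8,0): clear
  edge (8,0)–(9,9): clear
  edge (9,9)–(2,8): clear
  edge (2,8)–(0,4): clear
  midpoint (35/2,4) outside
  → clear
Obstacle 4 [(13,0) (22,0) (23,7) (13,11)]:
  edge (13,0)–(22,0): clear
  edge (22,0)–(23,7): crosses AB
  edge (23,7)–(13,11): clear
  edge (13,11)–(13,0): crosses AB
  → BLOCKED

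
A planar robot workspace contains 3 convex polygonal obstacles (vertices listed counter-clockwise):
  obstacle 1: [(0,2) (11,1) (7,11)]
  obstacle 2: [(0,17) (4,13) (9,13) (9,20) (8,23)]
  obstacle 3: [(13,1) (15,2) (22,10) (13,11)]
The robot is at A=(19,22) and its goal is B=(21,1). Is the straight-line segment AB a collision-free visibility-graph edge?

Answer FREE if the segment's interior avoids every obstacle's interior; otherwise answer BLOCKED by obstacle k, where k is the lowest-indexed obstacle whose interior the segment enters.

BLOCKED by obstacle 3

Obstacle 1 [(0,2) (11,1) (7,11)]:
  edge (0,2)–(11,1): clear
  edge (11,1)–(7,11): clear
  edge (7,11)–(0,2): clear
  midpoint (20,23/2) outside
  → clear
Obstacle 2 [(0,17) (4,13) (9,13) (9,20) (8,23)]:
  edge (0,17)–(4,13): clear
  edge (4,13)–(9,13): clear
  edge (9,13)–(9,20): clear
  edge (9,20)–(8,23): clear
  edge (8,23)–(0,17): clear
  midpoint (20,23/2) outside
  → clear
Obstacle 3 [(13,1) (15,2) (22,10) (13,11)]:
  edge (13,1)–(15,2): clear
  edge (15,2)–(22,10): crosses AB
  edge (22,10)–(13,11): crosses AB
  edge (13,11)–(13,1): clear
  → BLOCKED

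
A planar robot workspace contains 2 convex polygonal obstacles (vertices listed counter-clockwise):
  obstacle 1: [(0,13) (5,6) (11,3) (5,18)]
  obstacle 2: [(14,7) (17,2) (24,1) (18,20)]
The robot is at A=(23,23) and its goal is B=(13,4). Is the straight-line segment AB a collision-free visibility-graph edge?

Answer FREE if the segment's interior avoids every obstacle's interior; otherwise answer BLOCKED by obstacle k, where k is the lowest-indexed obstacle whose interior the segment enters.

BLOCKED by obstacle 2

Obstacle 1 [(0,13) (5,6) (11,3) (5,18)]:
  edge (0,13)–(5,6): clear
  edge (5,6)–(11,3): clear
  edge (11,3)–(5,18): clear
  edge (5,18)–(0,13): clear
  midpoint (18,27/2) outside
  → clear
Obstacle 2 [(14,7) (17,2) (24,1) (18,20)]:
  edge (14,7)–(17,2): crosses AB
  edge (17,2)–(24,1): clear
  edge (24,1)–(18,20): crosses AB
  edge (18,20)–(14,7): clear
  → BLOCKED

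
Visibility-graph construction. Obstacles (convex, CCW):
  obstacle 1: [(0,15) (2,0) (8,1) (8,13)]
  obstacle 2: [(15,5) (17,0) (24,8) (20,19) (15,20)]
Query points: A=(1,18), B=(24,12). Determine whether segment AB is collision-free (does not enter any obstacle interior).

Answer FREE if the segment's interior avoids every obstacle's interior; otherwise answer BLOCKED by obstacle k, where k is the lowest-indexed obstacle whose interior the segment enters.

Obstacle 1 [(0,15) (2,0) (8,1) (8,13)]:
  edge (0,15)–(2,0): clear
  edge (2,0)–(8,1): clear
  edge (8,1)–(8,13): clear
  edge (8,13)–(0,15): clear
  midpoint (25/2,15) outside
  → clear
Obstacle 2 [(15,5) (17,0) (24,8) (20,19) (15,20)]:
  edge (15,5)–(17,0): clear
  edge (17,0)–(24,8): clear
  edge (24,8)–(20,19): crosses AB
  edge (20,19)–(15,20): clear
  edge (15,20)–(15,5): crosses AB
  → BLOCKED

BLOCKED by obstacle 2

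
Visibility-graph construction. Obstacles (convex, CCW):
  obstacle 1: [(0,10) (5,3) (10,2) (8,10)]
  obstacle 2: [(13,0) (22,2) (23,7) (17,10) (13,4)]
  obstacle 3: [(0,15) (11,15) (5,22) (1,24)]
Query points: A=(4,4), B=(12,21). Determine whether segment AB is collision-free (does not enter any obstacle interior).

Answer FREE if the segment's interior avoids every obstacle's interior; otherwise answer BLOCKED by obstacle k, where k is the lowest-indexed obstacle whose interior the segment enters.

Obstacle 1 [(0,10) (5,3) (10,2) (8,10)]:
  edge (0,10)–(5,3): crosses AB
  edge (5,3)–(10,2): clear
  edge (10,2)–(8,10): clear
  edge (8,10)–(0,10): crosses AB
  → BLOCKED
Obstacle 2 [(13,0) (22,2) (23,7) (17,10) (13,4)]:
  edge (13,0)–(22,2): clear
  edge (22,2)–(23,7): clear
  edge (23,7)–(17,10): clear
  edge (17,10)–(13,4): clear
  edge (13,4)–(13,0): clear
  midpoint (8,25/2) outside
  → clear
Obstacle 3 [(0,15) (11,15) (5,22) (1,24)]:
  edge (0,15)–(11,15): crosses AB
  edge (11,15)–(5,22): crosses AB
  edge (5,22)–(1,24): clear
  edge (1,24)–(0,15): clear
  → BLOCKED

BLOCKED by obstacle 1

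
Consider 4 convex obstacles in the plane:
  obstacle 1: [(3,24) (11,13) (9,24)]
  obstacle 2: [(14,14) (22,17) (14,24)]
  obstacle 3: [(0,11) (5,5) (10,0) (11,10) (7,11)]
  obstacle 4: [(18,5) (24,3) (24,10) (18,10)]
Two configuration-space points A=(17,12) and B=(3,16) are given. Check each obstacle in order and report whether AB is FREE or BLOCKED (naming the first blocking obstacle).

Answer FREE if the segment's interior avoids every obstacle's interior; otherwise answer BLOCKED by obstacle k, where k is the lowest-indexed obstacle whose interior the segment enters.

Obstacle 1 [(3,24) (11,13) (9,24)]:
  edge (3,24)–(11,13): crosses AB
  edge (11,13)–(9,24): crosses AB
  edge (9,24)–(3,24): clear
  → BLOCKED
Obstacle 2 [(14,14) (22,17) (14,24)]:
  edge (14,14)–(22,17): clear
  edge (22,17)–(14,24): clear
  edge (14,24)–(14,14): clear
  midpoint (10,14) outside
  → clear
Obstacle 3 [(0,11) (5,5) (10,0) (11,10) (7,11)]:
  edge (0,11)–(5,5): clear
  edge (5,5)–(10,0): clear
  edge (10,0)–(11,10): clear
  edge (11,10)–(7,11): clear
  edge (7,11)–(0,11): clear
  midpoint (10,14) outside
  → clear
Obstacle 4 [(18,5) (24,3) (24,10) (18,10)]:
  edge (18,5)–(24,3): clear
  edge (24,3)–(24,10): clear
  edge (24,10)–(18,10): clear
  edge (18,10)–(18,5): clear
  midpoint (10,14) outside
  → clear

BLOCKED by obstacle 1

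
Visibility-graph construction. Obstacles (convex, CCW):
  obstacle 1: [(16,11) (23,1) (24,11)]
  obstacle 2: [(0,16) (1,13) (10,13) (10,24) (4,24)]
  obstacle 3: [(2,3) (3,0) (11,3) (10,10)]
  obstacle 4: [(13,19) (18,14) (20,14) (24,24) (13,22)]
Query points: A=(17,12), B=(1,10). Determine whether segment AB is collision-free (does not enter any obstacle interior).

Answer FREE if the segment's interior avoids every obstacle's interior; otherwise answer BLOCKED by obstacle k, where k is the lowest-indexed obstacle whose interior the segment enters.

Obstacle 1 [(16,11) (23,1) (24,11)]:
  edge (16,11)–(23,1): clear
  edge (23,1)–(24,11): clear
  edge (24,11)–(16,11): clear
  midpoint (9,11) outside
  → clear
Obstacle 2 [(0,16) (1,13) (10,13) (10,24) (4,24)]:
  edge (0,16)–(1,13): clear
  edge (1,13)–(10,13): clear
  edge (10,13)–(10,24): clear
  edge (10,24)–(4,24): clear
  edge (4,24)–(0,16): clear
  midpoint (9,11) outside
  → clear
Obstacle 3 [(2,3) (3,0) (11,3) (10,10)]:
  edge (2,3)–(3,0): clear
  edge (3,0)–(11,3): clear
  edge (11,3)–(10,10): clear
  edge (10,10)–(2,3): clear
  midpoint (9,11) outside
  → clear
Obstacle 4 [(13,19) (18,14) (20,14) (24,24) (13,22)]:
  edge (13,19)–(18,14): clear
  edge (18,14)–(20,14): clear
  edge (20,14)–(24,24): clear
  edge (24,24)–(13,22): clear
  edge (13,22)–(13,19): clear
  midpoint (9,11) outside
  → clear

FREE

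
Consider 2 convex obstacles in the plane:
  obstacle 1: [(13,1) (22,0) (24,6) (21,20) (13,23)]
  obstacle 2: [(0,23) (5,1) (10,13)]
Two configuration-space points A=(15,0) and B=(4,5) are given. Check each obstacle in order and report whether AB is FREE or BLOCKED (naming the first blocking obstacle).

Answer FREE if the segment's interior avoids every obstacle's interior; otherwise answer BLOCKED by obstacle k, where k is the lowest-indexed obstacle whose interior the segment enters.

BLOCKED by obstacle 2

Obstacle 1 [(13,1) (22,0) (24,6) (21,20) (13,23)]:
  edge (13,1)–(22,0): clear
  edge (22,0)–(24,6): clear
  edge (24,6)–(21,20): clear
  edge (21,20)–(13,23): clear
  edge (13,23)–(13,1): clear
  midpoint (19/2,5/2) outside
  → clear
Obstacle 2 [(0,23) (5,1) (10,13)]:
  edge (0,23)–(5,1): crosses AB
  edge (5,1)–(10,13): crosses AB
  edge (10,13)–(0,23): clear
  → BLOCKED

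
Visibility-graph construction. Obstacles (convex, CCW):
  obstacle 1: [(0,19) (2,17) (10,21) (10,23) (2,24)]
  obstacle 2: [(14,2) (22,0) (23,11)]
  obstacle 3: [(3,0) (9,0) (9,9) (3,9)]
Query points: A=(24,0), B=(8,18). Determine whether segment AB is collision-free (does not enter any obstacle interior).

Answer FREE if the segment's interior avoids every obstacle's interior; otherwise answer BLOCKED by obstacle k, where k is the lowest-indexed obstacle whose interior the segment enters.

Obstacle 1 [(0,19) (2,17) (10,21) (10,23) (2,24)]:
  edge (0,19)–(2,17): clear
  edge (2,17)–(10,21): clear
  edge (10,21)–(10,23): clear
  edge (10,23)–(2,24): clear
  edge (2,24)–(0,19): clear
  midpoint (16,9) outside
  → clear
Obstacle 2 [(14,2) (22,0) (23,11)]:
  edge (14,2)–(22,0): clear
  edge (22,0)–(23,11): crosses AB
  edge (23,11)–(14,2): crosses AB
  → BLOCKED
Obstacle 3 [(3,0) (9,0) (9,9) (3,9)]:
  edge (3,0)–(9,0): clear
  edge (9,0)–(9,9): clear
  edge (9,9)–(3,9): clear
  edge (3,9)–(3,0): clear
  midpoint (16,9) outside
  → clear

BLOCKED by obstacle 2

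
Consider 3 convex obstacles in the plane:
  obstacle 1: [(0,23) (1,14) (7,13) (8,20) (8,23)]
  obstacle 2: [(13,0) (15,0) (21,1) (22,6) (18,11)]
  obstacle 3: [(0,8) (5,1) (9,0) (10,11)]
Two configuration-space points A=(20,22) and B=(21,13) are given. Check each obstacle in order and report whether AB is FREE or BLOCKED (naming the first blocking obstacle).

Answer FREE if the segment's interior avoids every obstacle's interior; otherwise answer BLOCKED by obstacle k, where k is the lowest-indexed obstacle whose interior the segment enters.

FREE

Obstacle 1 [(0,23) (1,14) (7,13) (8,20) (8,23)]:
  edge (0,23)–(1,14): clear
  edge (1,14)–(7,13): clear
  edge (7,13)–(8,20): clear
  edge (8,20)–(8,23): clear
  edge (8,23)–(0,23): clear
  midpoint (41/2,35/2) outside
  → clear
Obstacle 2 [(13,0) (15,0) (21,1) (22,6) (18,11)]:
  edge (13,0)–(15,0): clear
  edge (15,0)–(21,1): clear
  edge (21,1)–(22,6): clear
  edge (22,6)–(18,11): clear
  edge (18,11)–(13,0): clear
  midpoint (41/2,35/2) outside
  → clear
Obstacle 3 [(0,8) (5,1) (9,0) (10,11)]:
  edge (0,8)–(5,1): clear
  edge (5,1)–(9,0): clear
  edge (9,0)–(10,11): clear
  edge (10,11)–(0,8): clear
  midpoint (41/2,35/2) outside
  → clear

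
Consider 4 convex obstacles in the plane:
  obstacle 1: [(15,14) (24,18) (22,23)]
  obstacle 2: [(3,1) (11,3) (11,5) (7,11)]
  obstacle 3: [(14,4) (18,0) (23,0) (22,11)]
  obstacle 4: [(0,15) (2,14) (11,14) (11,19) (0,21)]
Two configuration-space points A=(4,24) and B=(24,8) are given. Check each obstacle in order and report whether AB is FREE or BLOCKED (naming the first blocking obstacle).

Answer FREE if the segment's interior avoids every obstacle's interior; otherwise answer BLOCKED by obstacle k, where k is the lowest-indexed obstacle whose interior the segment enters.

BLOCKED by obstacle 1

Obstacle 1 [(15,14) (24,18) (22,23)]:
  edge (15,14)–(24,18): crosses AB
  edge (24,18)–(22,23): clear
  edge (22,23)–(15,14): crosses AB
  → BLOCKED
Obstacle 2 [(3,1) (11,3) (11,5) (7,11)]:
  edge (3,1)–(11,3): clear
  edge (11,3)–(11,5): clear
  edge (11,5)–(7,11): clear
  edge (7,11)–(3,1): clear
  midpoint (14,16) outside
  → clear
Obstacle 3 [(14,4) (18,0) (23,0) (22,11)]:
  edge (14,4)–(18,0): clear
  edge (18,0)–(23,0): clear
  edge (23,0)–(22,11): crosses AB
  edge (22,11)–(14,4): crosses AB
  → BLOCKED
Obstacle 4 [(0,15) (2,14) (11,14) (11,19) (0,21)]:
  edge (0,15)–(2,14): clear
  edge (2,14)–(11,14): clear
  edge (11,14)–(11,19): crosses AB
  edge (11,19)–(0,21): crosses AB
  edge (0,21)–(0,15): clear
  → BLOCKED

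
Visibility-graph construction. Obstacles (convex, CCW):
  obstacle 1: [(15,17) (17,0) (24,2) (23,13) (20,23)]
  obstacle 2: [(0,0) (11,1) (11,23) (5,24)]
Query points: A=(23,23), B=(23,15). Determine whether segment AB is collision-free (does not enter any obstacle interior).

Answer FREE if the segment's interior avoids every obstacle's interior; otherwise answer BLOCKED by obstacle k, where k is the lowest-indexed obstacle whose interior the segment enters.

FREE

Obstacle 1 [(15,17) (17,0) (24,2) (23,13) (20,23)]:
  edge (15,17)–(17,0): clear
  edge (17,0)–(24,2): clear
  edge (24,2)–(23,13): clear
  edge (23,13)–(20,23): clear
  edge (20,23)–(15,17): clear
  midpoint (23,19) outside
  → clear
Obstacle 2 [(0,0) (11,1) (11,23) (5,24)]:
  edge (0,0)–(11,1): clear
  edge (11,1)–(11,23): clear
  edge (11,23)–(5,24): clear
  edge (5,24)–(0,0): clear
  midpoint (23,19) outside
  → clear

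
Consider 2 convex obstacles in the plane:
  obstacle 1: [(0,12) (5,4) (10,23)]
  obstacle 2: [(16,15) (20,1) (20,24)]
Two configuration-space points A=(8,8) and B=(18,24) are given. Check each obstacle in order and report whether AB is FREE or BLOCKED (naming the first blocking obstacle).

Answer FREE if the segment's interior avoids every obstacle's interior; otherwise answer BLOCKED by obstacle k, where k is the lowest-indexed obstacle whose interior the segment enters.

Obstacle 1 [(0,12) (5,4) (10,23)]:
  edge (0,12)–(5,4): clear
  edge (5,4)–(10,23): clear
  edge (10,23)–(0,12): clear
  midpoint (13,16) outside
  → clear
Obstacle 2 [(16,15) (20,1) (20,24)]:
  edge (16,15)–(20,1): clear
  edge (20,1)–(20,24): clear
  edge (20,24)–(16,15): clear
  midpoint (13,16) outside
  → clear

FREE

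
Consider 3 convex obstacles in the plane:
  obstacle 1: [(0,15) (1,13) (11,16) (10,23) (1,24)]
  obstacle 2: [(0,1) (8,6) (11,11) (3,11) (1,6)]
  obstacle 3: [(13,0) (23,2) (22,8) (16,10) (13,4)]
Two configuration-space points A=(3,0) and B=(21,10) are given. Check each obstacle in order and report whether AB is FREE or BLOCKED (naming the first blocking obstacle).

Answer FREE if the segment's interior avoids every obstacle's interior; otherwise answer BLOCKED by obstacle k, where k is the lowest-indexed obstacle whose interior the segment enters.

Obstacle 1 [(0,15) (1,13) (11,16) (10,23) (1,24)]:
  edge (0,15)–(1,13): clear
  edge (1,13)–(11,16): clear
  edge (11,16)–(10,23): clear
  edge (10,23)–(1,24): clear
  edge (1,24)–(0,15): clear
  midpoint (12,5) outside
  → clear
Obstacle 2 [(0,1) (8,6) (11,11) (3,11) (1,6)]:
  edge (0,1)–(8,6): clear
  edge (8,6)–(11,11): clear
  edge (11,11)–(3,11): clear
  edge (3,11)–(1,6): clear
  edge (1,6)–(0,1): clear
  midpoint (12,5) outside
  → clear
Obstacle 3 [(13,0) (23,2) (22,8) (16,10) (13,4)]:
  edge (13,0)–(23,2): clear
  edge (23,2)–(22,8): clear
  edge (22,8)–(16,10): crosses AB
  edge (16,10)–(13,4): crosses AB
  edge (13,4)–(13,0): clear
  → BLOCKED

BLOCKED by obstacle 3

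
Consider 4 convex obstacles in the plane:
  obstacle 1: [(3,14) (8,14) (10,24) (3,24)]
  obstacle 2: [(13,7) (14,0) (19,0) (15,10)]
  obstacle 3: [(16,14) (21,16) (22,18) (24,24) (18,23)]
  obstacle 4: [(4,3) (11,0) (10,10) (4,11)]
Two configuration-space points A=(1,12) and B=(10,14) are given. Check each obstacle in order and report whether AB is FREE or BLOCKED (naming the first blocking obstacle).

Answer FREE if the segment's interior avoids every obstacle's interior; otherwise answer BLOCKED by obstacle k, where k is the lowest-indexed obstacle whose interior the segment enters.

Obstacle 1 [(3,14) (8,14) (10,24) (3,24)]:
  edge (3,14)–(8,14): clear
  edge (8,14)–(10,24): clear
  edge (10,24)–(3,24): clear
  edge (3,24)–(3,14): clear
  midpoint (11/2,13) outside
  → clear
Obstacle 2 [(13,7) (14,0) (19,0) (15,10)]:
  edge (13,7)–(14,0): clear
  edge (14,0)–(19,0): clear
  edge (19,0)–(15,10): clear
  edge (15,10)–(13,7): clear
  midpoint (11/2,13) outside
  → clear
Obstacle 3 [(16,14) (21,16) (22,18) (24,24) (18,23)]:
  edge (16,14)–(21,16): clear
  edge (21,16)–(22,18): clear
  edge (22,18)–(24,24): clear
  edge (24,24)–(18,23): clear
  edge (18,23)–(16,14): clear
  midpoint (11/2,13) outside
  → clear
Obstacle 4 [(4,3) (11,0) (10,10) (4,11)]:
  edge (4,3)–(11,0): clear
  edge (11,0)–(10,10): clear
  edge (10,10)–(4,11): clear
  edge (4,11)–(4,3): clear
  midpoint (11/2,13) outside
  → clear

FREE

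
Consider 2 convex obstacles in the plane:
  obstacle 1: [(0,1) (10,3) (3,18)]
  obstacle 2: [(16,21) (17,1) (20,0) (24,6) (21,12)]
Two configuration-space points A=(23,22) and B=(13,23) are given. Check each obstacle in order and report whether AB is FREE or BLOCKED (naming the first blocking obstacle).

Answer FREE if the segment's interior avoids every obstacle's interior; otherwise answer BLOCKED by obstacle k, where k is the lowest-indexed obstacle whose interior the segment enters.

FREE

Obstacle 1 [(0,1) (10,3) (3,18)]:
  edge (0,1)–(10,3): clear
  edge (10,3)–(3,18): clear
  edge (3,18)–(0,1): clear
  midpoint (18,45/2) outside
  → clear
Obstacle 2 [(16,21) (17,1) (20,0) (24,6) (21,12)]:
  edge (16,21)–(17,1): clear
  edge (17,1)–(20,0): clear
  edge (20,0)–(24,6): clear
  edge (24,6)–(21,12): clear
  edge (21,12)–(16,21): clear
  midpoint (18,45/2) outside
  → clear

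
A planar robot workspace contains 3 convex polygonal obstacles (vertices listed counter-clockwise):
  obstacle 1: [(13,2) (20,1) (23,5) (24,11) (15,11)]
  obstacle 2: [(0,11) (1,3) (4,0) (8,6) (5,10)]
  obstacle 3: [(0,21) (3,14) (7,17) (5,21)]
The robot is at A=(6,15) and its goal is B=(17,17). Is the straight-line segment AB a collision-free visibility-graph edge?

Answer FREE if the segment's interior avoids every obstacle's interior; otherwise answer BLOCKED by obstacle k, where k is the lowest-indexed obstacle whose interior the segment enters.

Obstacle 1 [(13,2) (20,1) (23,5) (24,11) (15,11)]:
  edge (13,2)–(20,1): clear
  edge (20,1)–(23,5): clear
  edge (23,5)–(24,11): clear
  edge (24,11)–(15,11): clear
  edge (15,11)–(13,2): clear
  midpoint (23/2,16) outside
  → clear
Obstacle 2 [(0,11) (1,3) (4,0) (8,6) (5,10)]:
  edge (0,11)–(1,3): clear
  edge (1,3)–(4,0): clear
  edge (4,0)–(8,6): clear
  edge (8,6)–(5,10): clear
  edge (5,10)–(0,11): clear
  midpoint (23/2,16) outside
  → clear
Obstacle 3 [(0,21) (3,14) (7,17) (5,21)]:
  edge (0,21)–(3,14): clear
  edge (3,14)–(7,17): clear
  edge (7,17)–(5,21): clear
  edge (5,21)–(0,21): clear
  midpoint (23/2,16) outside
  → clear

FREE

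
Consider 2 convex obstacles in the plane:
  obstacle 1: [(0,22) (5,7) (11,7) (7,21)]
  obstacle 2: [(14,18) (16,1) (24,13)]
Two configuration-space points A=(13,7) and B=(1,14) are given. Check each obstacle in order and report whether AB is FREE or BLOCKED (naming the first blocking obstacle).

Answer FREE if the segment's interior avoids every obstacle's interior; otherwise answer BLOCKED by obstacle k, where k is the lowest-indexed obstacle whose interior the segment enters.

BLOCKED by obstacle 1

Obstacle 1 [(0,22) (5,7) (11,7) (7,21)]:
  edge (0,22)–(5,7): crosses AB
  edge (5,7)–(11,7): clear
  edge (11,7)–(7,21): crosses AB
  edge (7,21)–(0,22): clear
  → BLOCKED
Obstacle 2 [(14,18) (16,1) (24,13)]:
  edge (14,18)–(16,1): clear
  edge (16,1)–(24,13): clear
  edge (24,13)–(14,18): clear
  midpoint (7,21/2) outside
  → clear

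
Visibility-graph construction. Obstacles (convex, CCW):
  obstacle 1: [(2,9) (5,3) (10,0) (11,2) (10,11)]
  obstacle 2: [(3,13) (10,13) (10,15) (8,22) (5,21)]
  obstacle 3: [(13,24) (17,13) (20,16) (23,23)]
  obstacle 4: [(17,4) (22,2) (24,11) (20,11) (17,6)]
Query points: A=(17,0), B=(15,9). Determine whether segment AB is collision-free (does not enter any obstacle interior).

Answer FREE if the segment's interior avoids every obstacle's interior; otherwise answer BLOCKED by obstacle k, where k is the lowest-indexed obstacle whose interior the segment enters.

FREE

Obstacle 1 [(2,9) (5,3) (10,0) (11,2) (10,11)]:
  edge (2,9)–(5,3): clear
  edge (5,3)–(10,0): clear
  edge (10,0)–(11,2): clear
  edge (11,2)–(10,11): clear
  edge (10,11)–(2,9): clear
  midpoint (16,9/2) outside
  → clear
Obstacle 2 [(3,13) (10,13) (10,15) (8,22) (5,21)]:
  edge (3,13)–(10,13): clear
  edge (10,13)–(10,15): clear
  edge (10,15)–(8,22): clear
  edge (8,22)–(5,21): clear
  edge (5,21)–(3,13): clear
  midpoint (16,9/2) outside
  → clear
Obstacle 3 [(13,24) (17,13) (20,16) (23,23)]:
  edge (13,24)–(17,13): clear
  edge (17,13)–(20,16): clear
  edge (20,16)–(23,23): clear
  edge (23,23)–(13,24): clear
  midpoint (16,9/2) outside
  → clear
Obstacle 4 [(17,4) (22,2) (24,11) (20,11) (17,6)]:
  edge (17,4)–(22,2): clear
  edge (22,2)–(24,11): clear
  edge (24,11)–(20,11): clear
  edge (20,11)–(17,6): clear
  edge (17,6)–(17,4): clear
  midpoint (16,9/2) outside
  → clear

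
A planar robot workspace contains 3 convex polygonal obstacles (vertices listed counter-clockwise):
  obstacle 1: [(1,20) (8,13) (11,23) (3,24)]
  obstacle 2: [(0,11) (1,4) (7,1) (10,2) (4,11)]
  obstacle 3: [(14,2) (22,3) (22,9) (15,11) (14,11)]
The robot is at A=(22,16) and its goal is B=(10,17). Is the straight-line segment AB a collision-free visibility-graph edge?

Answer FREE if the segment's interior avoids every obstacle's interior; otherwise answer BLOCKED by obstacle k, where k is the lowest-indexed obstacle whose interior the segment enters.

FREE

Obstacle 1 [(1,20) (8,13) (11,23) (3,24)]:
  edge (1,20)–(8,13): clear
  edge (8,13)–(11,23): clear
  edge (11,23)–(3,24): clear
  edge (3,24)–(1,20): clear
  midpoint (16,33/2) outside
  → clear
Obstacle 2 [(0,11) (1,4) (7,1) (10,2) (4,11)]:
  edge (0,11)–(1,4): clear
  edge (1,4)–(7,1): clear
  edge (7,1)–(10,2): clear
  edge (10,2)–(4,11): clear
  edge (4,11)–(0,11): clear
  midpoint (16,33/2) outside
  → clear
Obstacle 3 [(14,2) (22,3) (22,9) (15,11) (14,11)]:
  edge (14,2)–(22,3): clear
  edge (22,3)–(22,9): clear
  edge (22,9)–(15,11): clear
  edge (15,11)–(14,11): clear
  edge (14,11)–(14,2): clear
  midpoint (16,33/2) outside
  → clear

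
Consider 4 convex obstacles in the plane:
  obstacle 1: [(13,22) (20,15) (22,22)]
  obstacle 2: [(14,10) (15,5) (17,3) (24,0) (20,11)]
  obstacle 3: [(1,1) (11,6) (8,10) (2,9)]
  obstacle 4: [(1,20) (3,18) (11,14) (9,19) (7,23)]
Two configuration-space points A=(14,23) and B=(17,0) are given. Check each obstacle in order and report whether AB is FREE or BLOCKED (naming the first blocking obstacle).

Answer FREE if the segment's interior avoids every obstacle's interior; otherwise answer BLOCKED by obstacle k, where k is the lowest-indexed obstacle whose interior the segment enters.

Obstacle 1 [(13,22) (20,15) (22,22)]:
  edge (13,22)–(20,15): crosses AB
  edge (20,15)–(22,22): clear
  edge (22,22)–(13,22): crosses AB
  → BLOCKED
Obstacle 2 [(14,10) (15,5) (17,3) (24,0) (20,11)]:
  edge (14,10)–(15,5): clear
  edge (15,5)–(17,3): crosses AB
  edge (17,3)–(24,0): clear
  edge (24,0)–(20,11): clear
  edge (20,11)–(14,10): crosses AB
  → BLOCKED
Obstacle 3 [(1,1) (11,6) (8,10) (2,9)]:
  edge (1,1)–(11,6): clear
  edge (11,6)–(8,10): clear
  edge (8,10)–(2,9): clear
  edge (2,9)–(1,1): clear
  midpoint (31/2,23/2) outside
  → clear
Obstacle 4 [(1,20) (3,18) (11,14) (9,19) (7,23)]:
  edge (1,20)–(3,18): clear
  edge (3,18)–(11,14): clear
  edge (11,14)–(9,19): clear
  edge (9,19)–(7,23): clear
  edge (7,23)–(1,20): clear
  midpoint (31/2,23/2) outside
  → clear

BLOCKED by obstacle 1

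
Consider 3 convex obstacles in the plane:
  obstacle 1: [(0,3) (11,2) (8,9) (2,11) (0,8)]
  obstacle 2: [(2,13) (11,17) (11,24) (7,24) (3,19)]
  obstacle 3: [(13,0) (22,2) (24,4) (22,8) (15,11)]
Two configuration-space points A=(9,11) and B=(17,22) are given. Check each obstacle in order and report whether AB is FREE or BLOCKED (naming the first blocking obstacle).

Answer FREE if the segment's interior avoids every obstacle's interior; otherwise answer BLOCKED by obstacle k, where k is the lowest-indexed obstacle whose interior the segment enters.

Obstacle 1 [(0,3) (11,2) (8,9) (2,11) (0,8)]:
  edge (0,3)–(11,2): clear
  edge (11,2)–(8,9): clear
  edge (8,9)–(2,11): clear
  edge (2,11)–(0,8): clear
  edge (0,8)–(0,3): clear
  midpoint (13,33/2) outside
  → clear
Obstacle 2 [(2,13) (11,17) (11,24) (7,24) (3,19)]:
  edge (2,13)–(11,17): clear
  edge (11,17)–(11,24): clear
  edge (11,24)–(7,24): clear
  edge (7,24)–(3,19): clear
  edge (3,19)–(2,13): clear
  midpoint (13,33/2) outside
  → clear
Obstacle 3 [(13,0) (22,2) (24,4) (22,8) (15,11)]:
  edge (13,0)–(22,2): clear
  edge (22,2)–(24,4): clear
  edge (24,4)–(22,8): clear
  edge (22,8)–(15,11): clear
  edge (15,11)–(13,0): clear
  midpoint (13,33/2) outside
  → clear

FREE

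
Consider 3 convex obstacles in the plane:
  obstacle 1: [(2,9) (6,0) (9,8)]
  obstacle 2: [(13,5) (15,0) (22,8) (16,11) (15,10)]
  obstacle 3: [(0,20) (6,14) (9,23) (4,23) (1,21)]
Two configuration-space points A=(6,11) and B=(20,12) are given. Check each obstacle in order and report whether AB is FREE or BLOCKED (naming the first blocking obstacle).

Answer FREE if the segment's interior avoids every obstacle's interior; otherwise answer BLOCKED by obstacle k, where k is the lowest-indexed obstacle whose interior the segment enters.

FREE

Obstacle 1 [(2,9) (6,0) (9,8)]:
  edge (2,9)–(6,0): clear
  edge (6,0)–(9,8): clear
  edge (9,8)–(2,9): clear
  midpoint (13,23/2) outside
  → clear
Obstacle 2 [(13,5) (15,0) (22,8) (16,11) (15,10)]:
  edge (13,5)–(15,0): clear
  edge (15,0)–(22,8): clear
  edge (22,8)–(16,11): clear
  edge (16,11)–(15,10): clear
  edge (15,10)–(13,5): clear
  midpoint (13,23/2) outside
  → clear
Obstacle 3 [(0,20) (6,14) (9,23) (4,23) (1,21)]:
  edge (0,20)–(6,14): clear
  edge (6,14)–(9,23): clear
  edge (9,23)–(4,23): clear
  edge (4,23)–(1,21): clear
  edge (1,21)–(0,20): clear
  midpoint (13,23/2) outside
  → clear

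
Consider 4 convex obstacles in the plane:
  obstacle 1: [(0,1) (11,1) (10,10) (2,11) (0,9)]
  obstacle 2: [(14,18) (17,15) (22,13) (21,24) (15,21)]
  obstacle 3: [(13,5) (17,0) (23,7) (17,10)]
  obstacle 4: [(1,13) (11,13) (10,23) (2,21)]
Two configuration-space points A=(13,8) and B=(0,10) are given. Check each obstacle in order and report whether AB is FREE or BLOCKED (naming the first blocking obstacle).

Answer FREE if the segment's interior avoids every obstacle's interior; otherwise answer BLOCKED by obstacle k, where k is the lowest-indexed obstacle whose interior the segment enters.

Obstacle 1 [(0,1) (11,1) (10,10) (2,11) (0,9)]:
  edge (0,1)–(11,1): clear
  edge (11,1)–(10,10): crosses AB
  edge (10,10)–(2,11): clear
  edge (2,11)–(0,9): crosses AB
  edge (0,9)–(0,1): clear
  → BLOCKED
Obstacle 2 [(14,18) (17,15) (22,13) (21,24) (15,21)]:
  edge (14,18)–(17,15): clear
  edge (17,15)–(22,13): clear
  edge (22,13)–(21,24): clear
  edge (21,24)–(15,21): clear
  edge (15,21)–(14,18): clear
  midpoint (13/2,9) outside
  → clear
Obstacle 3 [(13,5) (17,0) (23,7) (17,10)]:
  edge (13,5)–(17,0): clear
  edge (17,0)–(23,7): clear
  edge (23,7)–(17,10): clear
  edge (17,10)–(13,5): clear
  midpoint (13/2,9) outside
  → clear
Obstacle 4 [(1,13) (11,13) (10,23) (2,21)]:
  edge (1,13)–(11,13): clear
  edge (11,13)–(10,23): clear
  edge (10,23)–(2,21): clear
  edge (2,21)–(1,13): clear
  midpoint (13/2,9) outside
  → clear

BLOCKED by obstacle 1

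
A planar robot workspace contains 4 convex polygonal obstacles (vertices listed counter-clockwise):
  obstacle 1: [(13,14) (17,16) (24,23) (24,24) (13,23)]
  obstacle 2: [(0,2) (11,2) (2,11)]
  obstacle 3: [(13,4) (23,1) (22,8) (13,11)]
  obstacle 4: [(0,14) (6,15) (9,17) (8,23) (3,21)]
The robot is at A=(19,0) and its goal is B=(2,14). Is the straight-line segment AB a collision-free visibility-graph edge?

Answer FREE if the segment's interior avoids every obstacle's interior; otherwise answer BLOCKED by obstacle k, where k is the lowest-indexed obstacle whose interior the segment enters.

Obstacle 1 [(13,14) (17,16) (24,23) (24,24) (13,23)]:
  edge (13,14)–(17,16): clear
  edge (17,16)–(24,23): clear
  edge (24,23)–(24,24): clear
  edge (24,24)–(13,23): clear
  edge (13,23)–(13,14): clear
  midpoint (21/2,7) outside
  → clear
Obstacle 2 [(0,2) (11,2) (2,11)]:
  edge (0,2)–(11,2): clear
  edge (11,2)–(2,11): clear
  edge (2,11)–(0,2): clear
  midpoint (21/2,7) outside
  → clear
Obstacle 3 [(13,4) (23,1) (22,8) (13,11)]:
  edge (13,4)–(23,1): crosses AB
  edge (23,1)–(22,8): clear
  edge (22,8)–(13,11): clear
  edge (13,11)–(13,4): crosses AB
  → BLOCKED
Obstacle 4 [(0,14) (6,15) (9,17) (8,23) (3,21)]:
  edge (0,14)–(6,15): clear
  edge (6,15)–(9,17): clear
  edge (9,17)–(8,23): clear
  edge (8,23)–(3,21): clear
  edge (3,21)–(0,14): clear
  midpoint (21/2,7) outside
  → clear

BLOCKED by obstacle 3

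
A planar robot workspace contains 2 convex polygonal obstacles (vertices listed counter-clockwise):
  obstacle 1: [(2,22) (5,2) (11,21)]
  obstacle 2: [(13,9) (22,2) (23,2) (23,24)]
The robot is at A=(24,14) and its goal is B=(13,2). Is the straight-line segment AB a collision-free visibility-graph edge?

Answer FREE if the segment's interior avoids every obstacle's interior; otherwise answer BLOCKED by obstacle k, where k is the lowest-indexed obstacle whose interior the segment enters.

BLOCKED by obstacle 2

Obstacle 1 [(2,22) (5,2) (11,21)]:
  edge (2,22)–(5,2): clear
  edge (5,2)–(11,21): clear
  edge (11,21)–(2,22): clear
  midpoint (37/2,8) outside
  → clear
Obstacle 2 [(13,9) (22,2) (23,2) (23,24)]:
  edge (13,9)–(22,2): crosses AB
  edge (22,2)–(23,2): clear
  edge (23,2)–(23,24): crosses AB
  edge (23,24)–(13,9): clear
  → BLOCKED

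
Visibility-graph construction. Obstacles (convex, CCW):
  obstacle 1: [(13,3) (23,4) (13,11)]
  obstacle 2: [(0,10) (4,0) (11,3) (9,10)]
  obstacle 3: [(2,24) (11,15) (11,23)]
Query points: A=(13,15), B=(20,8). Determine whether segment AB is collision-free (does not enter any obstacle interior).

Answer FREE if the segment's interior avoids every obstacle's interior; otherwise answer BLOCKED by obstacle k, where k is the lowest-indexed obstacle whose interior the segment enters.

FREE

Obstacle 1 [(13,3) (23,4) (13,11)]:
  edge (13,3)–(23,4): clear
  edge (23,4)–(13,11): clear
  edge (13,11)–(13,3): clear
  midpoint (33/2,23/2) outside
  → clear
Obstacle 2 [(0,10) (4,0) (11,3) (9,10)]:
  edge (0,10)–(4,0): clear
  edge (4,0)–(11,3): clear
  edge (11,3)–(9,10): clear
  edge (9,10)–(0,10): clear
  midpoint (33/2,23/2) outside
  → clear
Obstacle 3 [(2,24) (11,15) (11,23)]:
  edge (2,24)–(11,15): clear
  edge (11,15)–(11,23): clear
  edge (11,23)–(2,24): clear
  midpoint (33/2,23/2) outside
  → clear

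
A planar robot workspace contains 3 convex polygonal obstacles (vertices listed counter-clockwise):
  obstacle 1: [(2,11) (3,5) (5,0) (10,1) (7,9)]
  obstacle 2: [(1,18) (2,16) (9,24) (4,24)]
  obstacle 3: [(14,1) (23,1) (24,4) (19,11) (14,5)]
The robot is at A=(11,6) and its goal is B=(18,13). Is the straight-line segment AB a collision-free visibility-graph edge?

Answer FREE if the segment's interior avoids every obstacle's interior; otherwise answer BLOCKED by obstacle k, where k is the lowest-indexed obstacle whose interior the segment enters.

Obstacle 1 [(2,11) (3,5) (5,0) (10,1) (7,9)]:
  edge (2,11)–(3,5): clear
  edge (3,5)–(5,0): clear
  edge (5,0)–(10,1): clear
  edge (10,1)–(7,9): clear
  edge (7,9)–(2,11): clear
  midpoint (29/2,19/2) outside
  → clear
Obstacle 2 [(1,18) (2,16) (9,24) (4,24)]:
  edge (1,18)–(2,16): clear
  edge (2,16)–(9,24): clear
  edge (9,24)–(4,24): clear
  edge (4,24)–(1,18): clear
  midpoint (29/2,19/2) outside
  → clear
Obstacle 3 [(14,1) (23,1) (24,4) (19,11) (14,5)]:
  edge (14,1)–(23,1): clear
  edge (23,1)–(24,4): clear
  edge (24,4)–(19,11): clear
  edge (19,11)–(14,5): clear
  edge (14,5)–(14,1): clear
  midpoint (29/2,19/2) outside
  → clear

FREE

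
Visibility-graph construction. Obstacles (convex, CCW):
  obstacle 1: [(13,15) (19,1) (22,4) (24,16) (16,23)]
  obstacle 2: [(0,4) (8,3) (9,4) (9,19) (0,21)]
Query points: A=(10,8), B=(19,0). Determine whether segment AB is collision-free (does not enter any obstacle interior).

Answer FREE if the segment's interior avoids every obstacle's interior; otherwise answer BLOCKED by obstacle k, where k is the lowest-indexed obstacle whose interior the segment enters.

FREE

Obstacle 1 [(13,15) (19,1) (22,4) (24,16) (16,23)]:
  edge (13,15)–(19,1): clear
  edge (19,1)–(22,4): clear
  edge (22,4)–(24,16): clear
  edge (24,16)–(16,23): clear
  edge (16,23)–(13,15): clear
  midpoint (29/2,4) outside
  → clear
Obstacle 2 [(0,4) (8,3) (9,4) (9,19) (0,21)]:
  edge (0,4)–(8,3): clear
  edge (8,3)–(9,4): clear
  edge (9,4)–(9,19): clear
  edge (9,19)–(0,21): clear
  edge (0,21)–(0,4): clear
  midpoint (29/2,4) outside
  → clear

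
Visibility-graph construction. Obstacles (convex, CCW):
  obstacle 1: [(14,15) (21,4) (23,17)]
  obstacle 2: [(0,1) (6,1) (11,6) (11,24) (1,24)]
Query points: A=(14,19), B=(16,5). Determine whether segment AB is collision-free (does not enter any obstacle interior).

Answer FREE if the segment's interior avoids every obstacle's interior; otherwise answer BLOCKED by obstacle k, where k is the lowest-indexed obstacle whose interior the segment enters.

BLOCKED by obstacle 1

Obstacle 1 [(14,15) (21,4) (23,17)]:
  edge (14,15)–(21,4): crosses AB
  edge (21,4)–(23,17): clear
  edge (23,17)–(14,15): crosses AB
  → BLOCKED
Obstacle 2 [(0,1) (6,1) (11,6) (11,24) (1,24)]:
  edge (0,1)–(6,1): clear
  edge (6,1)–(11,6): clear
  edge (11,6)–(11,24): clear
  edge (11,24)–(1,24): clear
  edge (1,24)–(0,1): clear
  midpoint (15,12) outside
  → clear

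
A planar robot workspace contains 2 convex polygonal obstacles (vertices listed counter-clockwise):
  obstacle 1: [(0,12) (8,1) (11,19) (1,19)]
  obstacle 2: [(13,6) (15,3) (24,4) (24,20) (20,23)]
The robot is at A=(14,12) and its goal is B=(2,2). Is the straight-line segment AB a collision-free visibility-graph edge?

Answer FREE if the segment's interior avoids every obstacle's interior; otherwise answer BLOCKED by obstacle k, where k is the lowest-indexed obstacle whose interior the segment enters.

BLOCKED by obstacle 1

Obstacle 1 [(0,12) (8,1) (11,19) (1,19)]:
  edge (0,12)–(8,1): crosses AB
  edge (8,1)–(11,19): crosses AB
  edge (11,19)–(1,19): clear
  edge (1,19)–(0,12): clear
  → BLOCKED
Obstacle 2 [(13,6) (15,3) (24,4) (24,20) (20,23)]:
  edge (13,6)–(15,3): clear
  edge (15,3)–(24,4): clear
  edge (24,4)–(24,20): clear
  edge (24,20)–(20,23): clear
  edge (20,23)–(13,6): clear
  midpoint (8,7) outside
  → clear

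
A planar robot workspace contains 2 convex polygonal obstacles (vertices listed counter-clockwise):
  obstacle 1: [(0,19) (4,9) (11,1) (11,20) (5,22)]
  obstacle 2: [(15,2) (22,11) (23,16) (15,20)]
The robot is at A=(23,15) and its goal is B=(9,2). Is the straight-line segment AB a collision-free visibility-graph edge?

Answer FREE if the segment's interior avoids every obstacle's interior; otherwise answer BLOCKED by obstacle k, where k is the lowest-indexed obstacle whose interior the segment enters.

BLOCKED by obstacle 1

Obstacle 1 [(0,19) (4,9) (11,1) (11,20) (5,22)]:
  edge (0,19)–(4,9): clear
  edge (4,9)–(11,1): crosses AB
  edge (11,1)–(11,20): crosses AB
  edge (11,20)–(5,22): clear
  edge (5,22)–(0,19): clear
  → BLOCKED
Obstacle 2 [(15,2) (22,11) (23,16) (15,20)]:
  edge (15,2)–(22,11): clear
  edge (22,11)–(23,16): crosses AB
  edge (23,16)–(15,20): clear
  edge (15,20)–(15,2): crosses AB
  → BLOCKED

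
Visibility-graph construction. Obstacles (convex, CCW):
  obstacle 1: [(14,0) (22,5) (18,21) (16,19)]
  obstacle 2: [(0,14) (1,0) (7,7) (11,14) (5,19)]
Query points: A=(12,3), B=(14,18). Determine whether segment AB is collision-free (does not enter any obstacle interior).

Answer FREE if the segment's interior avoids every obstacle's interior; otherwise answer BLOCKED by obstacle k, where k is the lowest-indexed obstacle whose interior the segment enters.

FREE

Obstacle 1 [(14,0) (22,5) (18,21) (16,19)]:
  edge (14,0)–(22,5): clear
  edge (22,5)–(18,21): clear
  edge (18,21)–(16,19): clear
  edge (16,19)–(14,0): clear
  midpoint (13,21/2) outside
  → clear
Obstacle 2 [(0,14) (1,0) (7,7) (11,14) (5,19)]:
  edge (0,14)–(1,0): clear
  edge (1,0)–(7,7): clear
  edge (7,7)–(11,14): clear
  edge (11,14)–(5,19): clear
  edge (5,19)–(0,14): clear
  midpoint (13,21/2) outside
  → clear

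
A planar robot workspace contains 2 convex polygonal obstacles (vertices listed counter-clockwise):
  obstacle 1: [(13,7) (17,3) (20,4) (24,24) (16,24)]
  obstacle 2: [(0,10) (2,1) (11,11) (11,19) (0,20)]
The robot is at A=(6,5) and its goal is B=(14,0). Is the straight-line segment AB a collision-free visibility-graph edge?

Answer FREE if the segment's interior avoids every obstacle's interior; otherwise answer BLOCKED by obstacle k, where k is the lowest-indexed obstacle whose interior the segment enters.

Obstacle 1 [(13,7) (17,3) (20,4) (24,24) (16,24)]:
  edge (13,7)–(17,3): clear
  edge (17,3)–(20,4): clear
  edge (20,4)–(24,24): clear
  edge (24,24)–(16,24): clear
  edge (16,24)–(13,7): clear
  midpoint (10,5/2) outside
  → clear
Obstacle 2 [(0,10) (2,1) (11,11) (11,19) (0,20)]:
  edge (0,10)–(2,1): clear
  edge (2,1)–(11,11): clear
  edge (11,11)–(11,19): clear
  edge (11,19)–(0,20): clear
  edge (0,20)–(0,10): clear
  midpoint (10,5/2) outside
  → clear

FREE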